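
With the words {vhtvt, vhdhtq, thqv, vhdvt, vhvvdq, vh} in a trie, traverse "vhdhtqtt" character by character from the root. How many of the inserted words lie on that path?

2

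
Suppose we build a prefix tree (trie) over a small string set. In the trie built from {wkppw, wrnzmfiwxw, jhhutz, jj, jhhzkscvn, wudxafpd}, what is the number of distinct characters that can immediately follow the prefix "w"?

3

The children of the "w" node are the distinct next characters among strings starting with "w".
Distinct next characters after "w": k, r, u.
That node has 3 child edges.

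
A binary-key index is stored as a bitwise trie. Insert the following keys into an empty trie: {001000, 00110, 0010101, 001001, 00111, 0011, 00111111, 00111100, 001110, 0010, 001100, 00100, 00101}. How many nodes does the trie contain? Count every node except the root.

20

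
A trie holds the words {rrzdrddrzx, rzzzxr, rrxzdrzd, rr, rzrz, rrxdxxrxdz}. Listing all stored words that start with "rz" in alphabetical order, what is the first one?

DFS of the "rz" subtree visits, in order: "rzrz", "rzzzxr"
The 1st is rzrz.

rzrz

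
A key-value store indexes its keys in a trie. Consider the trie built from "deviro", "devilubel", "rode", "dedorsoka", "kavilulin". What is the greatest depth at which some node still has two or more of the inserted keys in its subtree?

Look for the deepest trie node that still has at least two words in its subtree.
"devilubel" and "deviro" agree on "devi" (4 characters) before diverging; nothing deeper is shared.
Longest shared-prefix length: 4

4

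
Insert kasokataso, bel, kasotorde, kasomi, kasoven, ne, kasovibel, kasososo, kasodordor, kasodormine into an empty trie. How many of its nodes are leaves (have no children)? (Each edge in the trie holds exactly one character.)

10

Leaves are exactly the stored words that no other stored word extends.
Those words: "bel", "kasodordor", "kasodormine", "kasokataso", "kasomi", "kasososo", "kasotorde", "kasoven", "kasovibel", "ne"
Leaf count: 10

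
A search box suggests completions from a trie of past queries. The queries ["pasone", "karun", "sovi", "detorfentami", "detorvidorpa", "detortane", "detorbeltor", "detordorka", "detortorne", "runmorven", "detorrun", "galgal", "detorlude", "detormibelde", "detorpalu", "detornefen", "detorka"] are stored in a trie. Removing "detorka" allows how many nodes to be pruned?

A node on "detorka"'s path can go only if nothing else ends at it or branches off below it.
The suffix "ka" (2 nodes) is used only by "detorka"; the node for "detor" still has the child "f", so pruning stops there.
Nodes removed: 2

2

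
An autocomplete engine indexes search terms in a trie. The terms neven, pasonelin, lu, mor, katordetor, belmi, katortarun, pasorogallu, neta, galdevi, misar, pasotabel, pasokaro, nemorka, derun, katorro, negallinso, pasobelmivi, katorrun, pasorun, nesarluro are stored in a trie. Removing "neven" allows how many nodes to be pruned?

Walk "neven" from the leaf back toward the root, removing each node that no remaining word uses.
The suffix "ven" (3 nodes) is used only by "neven"; the node for "ne" still has the child "t", so pruning stops there.
Nodes removed: 3

3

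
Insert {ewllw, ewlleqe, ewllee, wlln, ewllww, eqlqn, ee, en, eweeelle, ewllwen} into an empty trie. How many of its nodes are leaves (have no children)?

9

A leaf is a node with no children — equivalently, the end of a word that is not a proper prefix of any other stored word.
Those words: "ee", "en", "eqlqn", "eweeelle", "ewllee", "ewlleqe", "ewllwen", "ewllww", "wlln"
Leaf count: 9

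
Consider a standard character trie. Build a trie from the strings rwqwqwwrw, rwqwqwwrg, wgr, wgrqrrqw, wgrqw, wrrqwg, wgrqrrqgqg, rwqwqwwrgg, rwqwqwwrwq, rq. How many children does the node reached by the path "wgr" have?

The children of the "wgr" node are the distinct next characters among strings starting with "wgr".
Distinct next characters after "wgr": q.
That node has 1 child edge.

1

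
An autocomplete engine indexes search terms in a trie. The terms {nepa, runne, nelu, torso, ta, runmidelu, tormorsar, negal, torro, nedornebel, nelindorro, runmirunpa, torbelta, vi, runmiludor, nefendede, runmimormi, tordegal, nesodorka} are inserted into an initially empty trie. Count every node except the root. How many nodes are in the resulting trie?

90

Insert word by word; a character creates a node only if that edge doesn't already exist:
  "nepa" → 4 new (n, e, p, a)
  "runne" → 5 new (r, u, n, n, e)
  "nelu" → prefix "ne" already present; 2 new (l, u)
  "torso" → 5 new (t, o, r, s, o)
  "ta" → prefix "t" already present; 1 new (a)
  "runmidelu" → prefix "run" already present; 6 new (m, i, d, e, l, u)
  "tormorsar" → prefix "tor" already present; 6 new (m, o, r, s, a, r)
  "negal" → prefix "ne" already present; 3 new (g, a, l)
  "torro" → prefix "tor" already present; 2 new (r, o)
  "nedornebel" → prefix "ne" already present; 8 new (d, o, r, n, e, b, e, l)
  "nelindorro" → prefix "nel" already present; 7 new (i, n, d, o, r, r, o)
  "runmirunpa" → prefix "runmi" already present; 5 new (r, u, n, p, a)
  "torbelta" → prefix "tor" already present; 5 new (b, e, l, t, a)
  "vi" → 2 new (v, i)
  "runmiludor" → prefix "runmi" already present; 5 new (l, u, d, o, r)
  "nefendede" → prefix "ne" already present; 7 new (f, e, n, d, e, d, e)
  "runmimormi" → prefix "runmi" already present; 5 new (m, o, r, m, i)
  "tordegal" → prefix "tor" already present; 5 new (d, e, g, a, l)
  "nesodorka" → prefix "ne" already present; 7 new (s, o, d, o, r, k, a)
Total nodes = 4 + 5 + 2 + 5 + 1 + 6 + 6 + 3 + 2 + 8 + 7 + 5 + 5 + 2 + 5 + 7 + 5 + 5 + 7 = 90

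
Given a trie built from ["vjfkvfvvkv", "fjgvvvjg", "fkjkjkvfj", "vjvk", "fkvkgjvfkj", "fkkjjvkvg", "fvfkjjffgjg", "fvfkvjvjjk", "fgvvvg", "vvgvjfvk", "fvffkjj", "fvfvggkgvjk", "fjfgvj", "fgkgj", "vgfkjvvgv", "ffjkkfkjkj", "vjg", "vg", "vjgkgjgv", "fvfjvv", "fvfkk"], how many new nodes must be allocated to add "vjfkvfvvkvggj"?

3

The longest prefix of "vjfkvfvvkvggj" already in the trie is "vjfkvfvvkv" (length 10).
So 13 − 10 = 3 new nodes.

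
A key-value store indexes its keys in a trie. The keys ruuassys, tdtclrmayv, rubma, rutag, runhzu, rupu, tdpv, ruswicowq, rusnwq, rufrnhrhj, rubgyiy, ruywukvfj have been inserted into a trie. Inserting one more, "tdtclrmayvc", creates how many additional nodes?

"tdtclrmayv" is already a path in the trie; the remaining "c" must be added.
Each of the 1 remaining characters creates one node.

1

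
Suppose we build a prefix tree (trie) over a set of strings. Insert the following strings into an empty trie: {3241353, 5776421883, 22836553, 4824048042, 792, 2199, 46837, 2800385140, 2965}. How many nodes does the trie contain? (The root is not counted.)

57

Insert word by word; a character creates a node only if that edge doesn't already exist:
  "3241353" → 7 new (3, 2, 4, 1, 3, 5, 3)
  "5776421883" → 10 new (5, 7, 7, 6, 4, 2, 1, 8, 8, 3)
  "22836553" → 8 new (2, 2, 8, 3, 6, 5, 5, 3)
  "4824048042" → 10 new (4, 8, 2, 4, 0, 4, 8, 0, 4, 2)
  "792" → 3 new (7, 9, 2)
  "2199" → prefix "2" already present; 3 new (1, 9, 9)
  "46837" → prefix "4" already present; 4 new (6, 8, 3, 7)
  "2800385140" → prefix "2" already present; 9 new (8, 0, 0, 3, 8, 5, 1, 4, 0)
  "2965" → prefix "2" already present; 3 new (9, 6, 5)
Total nodes = 7 + 10 + 8 + 10 + 3 + 3 + 4 + 9 + 3 = 57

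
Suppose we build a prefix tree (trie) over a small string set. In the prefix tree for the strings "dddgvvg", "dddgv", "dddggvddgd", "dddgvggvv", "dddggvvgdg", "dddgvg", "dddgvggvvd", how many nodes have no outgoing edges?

A leaf is a node with no children — equivalently, the end of a word that is not a proper prefix of any other stored word.
Those words: "dddggvddgd", "dddggvvgdg", "dddgvggvvd", "dddgvvg"
Leaf count: 4

4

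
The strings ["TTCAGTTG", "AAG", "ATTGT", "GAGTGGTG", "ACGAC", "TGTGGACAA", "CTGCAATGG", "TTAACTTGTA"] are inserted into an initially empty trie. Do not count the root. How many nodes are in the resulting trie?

52

Trace insertions, counting only characters that open a new branch:
  "TTCAGTTG" → 8 new (T, T, C, A, G, T, T, G)
  "AAG" → 3 new (A, A, G)
  "ATTGT" → prefix "A" already present; 4 new (T, T, G, T)
  "GAGTGGTG" → 8 new (G, A, G, T, G, G, T, G)
  "ACGAC" → prefix "A" already present; 4 new (C, G, A, C)
  "TGTGGACAA" → prefix "T" already present; 8 new (G, T, G, G, A, C, A, A)
  "CTGCAATGG" → 9 new (C, T, G, C, A, A, T, G, G)
  "TTAACTTGTA" → prefix "TT" already present; 8 new (A, A, C, T, T, G, T, A)
Total nodes = 8 + 3 + 4 + 8 + 4 + 8 + 9 + 8 = 52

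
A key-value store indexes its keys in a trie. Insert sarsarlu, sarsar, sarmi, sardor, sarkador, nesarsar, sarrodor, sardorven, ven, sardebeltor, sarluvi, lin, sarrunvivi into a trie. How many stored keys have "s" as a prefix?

10

Walk to "s"; the words in its subtree are exactly those with that prefix.
Words under "s": sardebeltor, sardor, sardorven, sarkador, sarluvi, sarmi, sarrodor, sarrunvivi, sarsar, sarsarlu
Count: 10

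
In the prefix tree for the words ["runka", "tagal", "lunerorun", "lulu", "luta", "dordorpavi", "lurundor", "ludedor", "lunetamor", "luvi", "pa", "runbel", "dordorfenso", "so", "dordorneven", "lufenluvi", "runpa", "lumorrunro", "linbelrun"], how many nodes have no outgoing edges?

19

Leaves are exactly the stored words that no other stored word extends.
Those words: "dordorfenso", "dordorneven", "dordorpavi", "linbelrun", "ludedor", "lufenluvi", "lulu", "lumorrunro", "lunerorun", "lunetamor", "lurundor", "luta", "luvi", "pa", "runbel", "runka", "runpa", "so", "tagal"
Leaf count: 19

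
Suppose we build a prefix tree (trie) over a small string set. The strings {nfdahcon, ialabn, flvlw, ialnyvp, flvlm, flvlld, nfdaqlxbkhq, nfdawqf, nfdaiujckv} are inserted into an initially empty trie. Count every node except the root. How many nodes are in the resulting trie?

Insert word by word; a character creates a node only if that edge doesn't already exist:
  "nfdahcon" → 8 new (n, f, d, a, h, c, o, n)
  "ialabn" → 6 new (i, a, l, a, b, n)
  "flvlw" → 5 new (f, l, v, l, w)
  "ialnyvp" → prefix "ial" already present; 4 new (n, y, v, p)
  "flvlm" → prefix "flvl" already present; 1 new (m)
  "flvlld" → prefix "flvl" already present; 2 new (l, d)
  "nfdaqlxbkhq" → prefix "nfda" already present; 7 new (q, l, x, b, k, h, q)
  "nfdawqf" → prefix "nfda" already present; 3 new (w, q, f)
  "nfdaiujckv" → prefix "nfda" already present; 6 new (i, u, j, c, k, v)
Total nodes = 8 + 6 + 5 + 4 + 1 + 2 + 7 + 3 + 6 = 42

42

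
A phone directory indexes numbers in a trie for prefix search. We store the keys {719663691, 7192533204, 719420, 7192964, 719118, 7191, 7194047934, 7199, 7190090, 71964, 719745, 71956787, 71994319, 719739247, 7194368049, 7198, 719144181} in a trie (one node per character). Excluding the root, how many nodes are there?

66

Count nodes per top-level branch (shared prefixes stored once):
  '7'-branch (7190090, 7191, 719118, 719144181, 7192533204, 7192964, 7194047934, 719420, 7194368049, 71956787, 71964, 719663691, 719739247, 719745, 7198, 7199, 71994319): 66 nodes
Sum: 66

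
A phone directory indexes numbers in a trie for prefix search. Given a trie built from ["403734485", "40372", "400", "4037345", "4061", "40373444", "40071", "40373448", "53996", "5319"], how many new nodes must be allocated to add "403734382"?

3

Walking "403734382" from the root, the first 6 characters ("403734") follow existing edges; "3" is the first miss.
So 9 − 6 = 3 new nodes.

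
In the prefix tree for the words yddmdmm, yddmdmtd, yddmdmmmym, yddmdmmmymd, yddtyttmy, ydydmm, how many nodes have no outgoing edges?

4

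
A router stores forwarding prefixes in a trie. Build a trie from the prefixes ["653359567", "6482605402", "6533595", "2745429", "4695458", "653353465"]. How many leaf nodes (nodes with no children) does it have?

A leaf is a node with no children — equivalently, the end of a word that is not a proper prefix of any other stored word.
Those words: "2745429", "4695458", "6482605402", "653353465", "653359567"
Leaf count: 5

5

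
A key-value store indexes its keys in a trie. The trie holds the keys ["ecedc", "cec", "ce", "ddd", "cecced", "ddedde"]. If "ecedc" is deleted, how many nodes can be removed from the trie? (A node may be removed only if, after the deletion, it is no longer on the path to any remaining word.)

After clearing the end-marker at "ecedc", prune upward until reaching a node still needed by another word.
No other word shares any prefix with "ecedc", so all 5 of its nodes go.
Nodes removed: 5

5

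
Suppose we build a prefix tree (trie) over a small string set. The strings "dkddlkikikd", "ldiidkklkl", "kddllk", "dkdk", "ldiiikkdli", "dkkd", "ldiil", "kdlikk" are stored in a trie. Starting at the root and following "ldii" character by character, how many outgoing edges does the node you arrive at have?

Follow the path "ldii" to its node, then look at its outgoing edges.
Characters that immediately follow "ldii" among the stored strings: {d, i, l}.
That node has 3 child edges.

3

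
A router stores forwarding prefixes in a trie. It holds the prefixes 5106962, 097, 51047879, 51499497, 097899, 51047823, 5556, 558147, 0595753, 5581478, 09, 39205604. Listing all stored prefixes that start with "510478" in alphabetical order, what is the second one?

DFS of the "510478" subtree visits, in order: "51047823", "51047879"
The 2nd is 51047879.

51047879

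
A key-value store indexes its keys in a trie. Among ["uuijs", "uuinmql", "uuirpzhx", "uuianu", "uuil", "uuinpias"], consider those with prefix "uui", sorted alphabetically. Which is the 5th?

uuinpias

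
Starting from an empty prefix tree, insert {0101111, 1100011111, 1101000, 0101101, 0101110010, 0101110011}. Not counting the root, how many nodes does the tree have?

For each word, the new-node count is its length minus the longest prefix already in the trie:
  "0101111" → 7 new (0, 1, 0, 1, 1, 1, 1)
  "1100011111" → 10 new (1, 1, 0, 0, 0, 1, 1, 1, 1, 1)
  "1101000" → prefix "110" already present; 4 new (1, 0, 0, 0)
  "0101101" → prefix "01011" already present; 2 new (0, 1)
  "0101110010" → prefix "010111" already present; 4 new (0, 0, 1, 0)
  "0101110011" → prefix "010111001" already present; 1 new (1)
Total nodes = 7 + 10 + 4 + 2 + 4 + 1 = 28

28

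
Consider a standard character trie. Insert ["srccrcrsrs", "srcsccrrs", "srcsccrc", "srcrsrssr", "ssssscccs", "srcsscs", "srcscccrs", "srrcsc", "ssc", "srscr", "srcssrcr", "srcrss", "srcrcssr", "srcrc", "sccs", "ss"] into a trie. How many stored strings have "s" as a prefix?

16

Walk to "s"; the words in its subtree are exactly those with that prefix.
Words under "s": sccs, srccrcrsrs, srcrc, srcrcssr, srcrsrssr, srcrss, srcscccrs, srcsccrc, srcsccrrs, srcsscs, srcssrcr, srrcsc, srscr, ss, ssc, ssssscccs
Count: 16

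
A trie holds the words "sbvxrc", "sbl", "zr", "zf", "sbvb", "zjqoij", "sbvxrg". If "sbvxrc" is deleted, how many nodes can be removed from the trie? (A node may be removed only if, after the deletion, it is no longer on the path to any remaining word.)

1

Walk "sbvxrc" from the leaf back toward the root, removing each node that no remaining word uses.
The suffix "c" (1 node) is used only by "sbvxrc"; the node for "sbvxr" still has the child "g", so pruning stops there.
Nodes removed: 1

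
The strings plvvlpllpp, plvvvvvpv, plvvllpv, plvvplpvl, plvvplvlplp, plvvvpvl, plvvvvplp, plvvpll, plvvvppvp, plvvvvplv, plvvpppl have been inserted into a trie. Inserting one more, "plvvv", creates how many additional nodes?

0

"plvvv" is already a full path in the trie; only an end-marker is added.
No new nodes are needed: 0.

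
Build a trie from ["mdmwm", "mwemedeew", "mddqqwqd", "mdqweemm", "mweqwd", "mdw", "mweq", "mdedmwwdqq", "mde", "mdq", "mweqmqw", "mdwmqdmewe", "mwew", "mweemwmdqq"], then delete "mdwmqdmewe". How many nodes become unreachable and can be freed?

7

Walk "mdwmqdmewe" from the leaf back toward the root, removing each node that no remaining word uses.
The suffix "mqdmewe" (7 nodes) is used only by "mdwmqdmewe"; "mdw" is itself a stored word, so pruning stops there.
Nodes removed: 7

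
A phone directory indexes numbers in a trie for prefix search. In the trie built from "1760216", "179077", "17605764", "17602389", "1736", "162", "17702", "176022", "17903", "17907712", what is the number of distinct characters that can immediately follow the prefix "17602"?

3

Walk "17602" from the root, arriving at one node.
Distinct next characters after "17602": 1, 2, 3.
That node has 3 child edges.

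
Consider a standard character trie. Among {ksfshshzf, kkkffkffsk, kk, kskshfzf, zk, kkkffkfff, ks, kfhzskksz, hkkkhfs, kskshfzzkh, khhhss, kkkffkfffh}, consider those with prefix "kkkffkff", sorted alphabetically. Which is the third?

DFS of the "kkkffkff" subtree visits, in order: "kkkffkfff", "kkkffkfffh", "kkkffkffsk"
The 3rd is kkkffkffsk.

kkkffkffsk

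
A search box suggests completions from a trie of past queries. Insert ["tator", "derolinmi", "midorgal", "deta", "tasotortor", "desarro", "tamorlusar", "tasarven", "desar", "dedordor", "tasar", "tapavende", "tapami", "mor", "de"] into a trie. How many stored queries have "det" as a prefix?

Traverse to the node for "det", then collect every word in that subtree.
Words under "det": deta
Count: 1

1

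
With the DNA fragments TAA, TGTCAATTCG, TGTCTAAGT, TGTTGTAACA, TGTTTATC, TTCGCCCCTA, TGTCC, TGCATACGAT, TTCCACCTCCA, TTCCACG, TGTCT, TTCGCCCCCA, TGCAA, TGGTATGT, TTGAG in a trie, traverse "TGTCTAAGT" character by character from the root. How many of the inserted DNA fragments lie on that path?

Walk "TGTCTAAGT" from the root; an end-of-word marker is hit whenever a stored word is a prefix of "TGTCTAAGT".
Prefixes of the query that are stored words: "TGTCT", "TGTCTAAGT"
Count: 2

2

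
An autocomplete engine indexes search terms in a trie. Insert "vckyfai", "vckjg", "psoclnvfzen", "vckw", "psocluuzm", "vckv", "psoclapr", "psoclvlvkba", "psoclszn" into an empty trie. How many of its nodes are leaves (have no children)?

9

A leaf is a node with no children — equivalently, the end of a word that is not a proper prefix of any other stored word.
Those words: "psoclapr", "psoclnvfzen", "psoclszn", "psocluuzm", "psoclvlvkba", "vckjg", "vckv", "vckw", "vckyfai"
Leaf count: 9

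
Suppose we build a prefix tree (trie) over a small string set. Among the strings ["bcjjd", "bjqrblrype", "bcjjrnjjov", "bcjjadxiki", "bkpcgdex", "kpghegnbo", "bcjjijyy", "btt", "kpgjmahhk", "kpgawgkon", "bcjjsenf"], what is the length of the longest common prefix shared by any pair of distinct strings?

The deepest shared node is where two words last agree before diverging.
e.g. "bcjjadxiki" and "bcjjd" share the prefix "bcjj" of length 4; no pair shares a longer one.
Longest shared-prefix length: 4

4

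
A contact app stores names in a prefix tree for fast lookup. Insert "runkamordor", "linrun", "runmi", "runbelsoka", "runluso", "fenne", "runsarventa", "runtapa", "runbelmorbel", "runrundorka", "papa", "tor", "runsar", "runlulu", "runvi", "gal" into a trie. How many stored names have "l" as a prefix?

1

Walk to "l"; the words in its subtree are exactly those with that prefix.
Words under "l": linrun
Count: 1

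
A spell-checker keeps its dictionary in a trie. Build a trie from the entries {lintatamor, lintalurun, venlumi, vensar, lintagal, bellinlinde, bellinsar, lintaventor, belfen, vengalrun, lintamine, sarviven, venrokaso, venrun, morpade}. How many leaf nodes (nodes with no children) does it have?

15

Leaves are exactly the stored words that no other stored word extends.
Those words: "belfen", "bellinlinde", "bellinsar", "lintagal", "lintalurun", "lintamine", "lintatamor", "lintaventor", "morpade", "sarviven", "vengalrun", "venlumi", "venrokaso", "venrun", "vensar"
Leaf count: 15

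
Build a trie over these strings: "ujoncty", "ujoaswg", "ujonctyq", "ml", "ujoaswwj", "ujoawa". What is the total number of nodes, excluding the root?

18

Count nodes per top-level branch (shared prefixes stored once):
  'm'-branch (ml): 2 nodes
  'u'-branch (ujoaswg, ujoaswwj, ujoawa, ujoncty, ujonctyq): 16 nodes
Sum: 18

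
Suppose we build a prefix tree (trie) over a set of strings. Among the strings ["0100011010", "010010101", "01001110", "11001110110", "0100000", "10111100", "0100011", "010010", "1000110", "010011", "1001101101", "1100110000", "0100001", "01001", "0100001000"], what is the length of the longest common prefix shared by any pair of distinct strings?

7

Look for the deepest trie node that still has at least two words in its subtree.
"0100001" and "0100001000" agree on "0100001" (7 characters) before diverging; nothing deeper is shared.
Longest shared-prefix length: 7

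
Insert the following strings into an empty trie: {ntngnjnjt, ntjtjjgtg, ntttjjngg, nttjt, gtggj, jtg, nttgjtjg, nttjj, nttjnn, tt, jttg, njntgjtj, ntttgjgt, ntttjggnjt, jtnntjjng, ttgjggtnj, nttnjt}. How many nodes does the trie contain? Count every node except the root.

Insert word by word; a character creates a node only if that edge doesn't already exist:
  "ntngnjnjt" → 9 new (n, t, n, g, n, j, n, j, t)
  "ntjtjjgtg" → prefix "nt" already present; 7 new (j, t, j, j, g, t, g)
  "ntttjjngg" → prefix "nt" already present; 7 new (t, t, j, j, n, g, g)
  "nttjt" → prefix "ntt" already present; 2 new (j, t)
  "gtggj" → 5 new (g, t, g, g, j)
  "jtg" → 3 new (j, t, g)
  "nttgjtjg" → prefix "ntt" already present; 5 new (g, j, t, j, g)
  "nttjj" → prefix "nttj" already present; 1 new (j)
  "nttjnn" → prefix "nttj" already present; 2 new (n, n)
  "tt" → 2 new (t, t)
  "jttg" → prefix "jt" already present; 2 new (t, g)
  "njntgjtj" → prefix "n" already present; 7 new (j, n, t, g, j, t, j)
  "ntttgjgt" → prefix "nttt" already present; 4 new (g, j, g, t)
  "ntttjggnjt" → prefix "ntttj" already present; 5 new (g, g, n, j, t)
  "jtnntjjng" → prefix "jt" already present; 7 new (n, n, t, j, j, n, g)
  "ttgjggtnj" → prefix "tt" already present; 7 new (g, j, g, g, t, n, j)
  "nttnjt" → prefix "ntt" already present; 3 new (n, j, t)
Total nodes = 9 + 7 + 7 + 2 + 5 + 3 + 5 + 1 + 2 + 2 + 2 + 7 + 4 + 5 + 7 + 7 + 3 = 78

78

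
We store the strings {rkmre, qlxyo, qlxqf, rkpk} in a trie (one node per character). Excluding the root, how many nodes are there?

Insert word by word; a character creates a node only if that edge doesn't already exist:
  "rkmre" → 5 new (r, k, m, r, e)
  "qlxyo" → 5 new (q, l, x, y, o)
  "qlxqf" → prefix "qlx" already present; 2 new (q, f)
  "rkpk" → prefix "rk" already present; 2 new (p, k)
Total nodes = 5 + 5 + 2 + 2 = 14

14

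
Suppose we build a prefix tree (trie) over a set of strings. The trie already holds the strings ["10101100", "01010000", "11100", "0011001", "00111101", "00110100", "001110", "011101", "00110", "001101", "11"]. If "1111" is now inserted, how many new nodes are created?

1

The longest prefix of "1111" already in the trie is "111" (length 3).
New nodes needed: |"1111"| − 3 = 4 − 3 = 1.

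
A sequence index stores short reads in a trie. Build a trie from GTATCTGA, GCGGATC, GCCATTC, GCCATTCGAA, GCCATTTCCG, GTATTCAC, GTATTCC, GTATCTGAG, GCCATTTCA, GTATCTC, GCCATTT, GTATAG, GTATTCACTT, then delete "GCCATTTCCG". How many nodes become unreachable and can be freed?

Walk "GCCATTTCCG" from the leaf back toward the root, removing each node that no remaining word uses.
The suffix "CG" (2 nodes) is used only by "GCCATTTCCG"; the node for "GCCATTTC" still has the child "A", so pruning stops there.
Nodes removed: 2

2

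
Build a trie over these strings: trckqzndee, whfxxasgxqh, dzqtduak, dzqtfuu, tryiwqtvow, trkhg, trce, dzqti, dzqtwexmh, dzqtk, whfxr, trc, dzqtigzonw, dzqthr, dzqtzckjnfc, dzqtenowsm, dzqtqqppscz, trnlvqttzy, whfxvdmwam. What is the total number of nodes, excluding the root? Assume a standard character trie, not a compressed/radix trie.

93

Count nodes per top-level branch (shared prefixes stored once):
  'd'-branch (dzqtduak, dzqtenowsm, dzqtfuu, dzqthr, dzqti, dzqtigzonw, dzqtk, dzqtqqppscz, dzqtwexmh, dzqtzckjnfc): 45 nodes
  't'-branch (trc, trce, trckqzndee, trkhg, trnlvqttzy, tryiwqtvow): 30 nodes
  'w'-branch (whfxr, whfxvdmwam, whfxxasgxqh): 18 nodes
Sum: 93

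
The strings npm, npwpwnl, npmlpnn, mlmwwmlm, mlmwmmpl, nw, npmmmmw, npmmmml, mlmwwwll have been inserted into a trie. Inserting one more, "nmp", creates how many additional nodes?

"n" is already a path in the trie; the remaining "mp" must be added.
New nodes needed: |"nmp"| − 1 = 3 − 1 = 2.

2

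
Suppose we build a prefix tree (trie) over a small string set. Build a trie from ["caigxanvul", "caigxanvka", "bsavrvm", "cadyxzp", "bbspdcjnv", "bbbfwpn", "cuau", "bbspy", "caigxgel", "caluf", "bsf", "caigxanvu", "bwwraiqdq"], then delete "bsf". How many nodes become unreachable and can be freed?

A node on "bsf"'s path can go only if nothing else ends at it or branches off below it.
The suffix "f" (1 node) is used only by "bsf"; the node for "bs" still has the child "a", so pruning stops there.
Nodes removed: 1

1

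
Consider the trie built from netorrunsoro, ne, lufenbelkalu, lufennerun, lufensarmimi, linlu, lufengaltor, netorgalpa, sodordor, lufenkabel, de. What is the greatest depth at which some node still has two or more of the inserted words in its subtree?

5

The deepest shared node is where two words last agree before diverging.
"lufenbelkalu" and "lufengaltor" agree on "lufen" (5 characters) before diverging; nothing deeper is shared.
Longest shared-prefix length: 5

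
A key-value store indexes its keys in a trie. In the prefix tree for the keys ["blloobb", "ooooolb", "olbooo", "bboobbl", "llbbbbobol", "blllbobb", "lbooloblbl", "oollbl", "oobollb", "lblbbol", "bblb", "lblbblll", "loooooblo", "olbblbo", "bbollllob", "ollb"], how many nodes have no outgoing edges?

16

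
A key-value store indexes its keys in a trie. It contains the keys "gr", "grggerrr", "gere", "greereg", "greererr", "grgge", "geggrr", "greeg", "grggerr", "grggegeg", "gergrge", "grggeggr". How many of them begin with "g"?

12

Traverse to the node for "g", then collect every word in that subtree.
Words under "g": geggrr, gere, gergrge, gr, greeg, greereg, greererr, grgge, grggegeg, grggeggr, grggerr, grggerrr
Count: 12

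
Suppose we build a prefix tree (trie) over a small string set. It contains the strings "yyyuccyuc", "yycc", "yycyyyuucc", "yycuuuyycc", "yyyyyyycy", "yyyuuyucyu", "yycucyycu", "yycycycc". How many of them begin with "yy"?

8

Traverse to the node for "yy", then collect every word in that subtree.
Matches: "yycc", "yycucyycu", "yycuuuyycc", "yycycycc", "yycyyyuucc", "yyyuccyuc", "yyyuuyucyu", "yyyyyyycy"
Count: 8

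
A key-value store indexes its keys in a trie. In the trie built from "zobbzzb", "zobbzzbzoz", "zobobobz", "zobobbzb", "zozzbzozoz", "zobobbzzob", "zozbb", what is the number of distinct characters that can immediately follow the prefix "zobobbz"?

2

Follow the path "zobobbz" to its node, then look at its outgoing edges.
Characters that immediately follow "zobobbz" among the stored strings: {b, z}.
That node has 2 child edges.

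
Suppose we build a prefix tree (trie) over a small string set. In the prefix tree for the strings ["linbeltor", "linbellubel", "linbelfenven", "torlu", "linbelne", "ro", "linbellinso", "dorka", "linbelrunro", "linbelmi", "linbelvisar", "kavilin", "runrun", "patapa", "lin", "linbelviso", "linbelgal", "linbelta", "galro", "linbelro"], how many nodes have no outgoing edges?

Leaves are exactly the stored words that no other stored word extends.
Those words: "dorka", "galro", "kavilin", "linbelfenven", "linbelgal", "linbellinso", "linbellubel", "linbelmi", "linbelne", "linbelro", "linbelrunro", "linbelta", "linbeltor", "linbelvisar", "linbelviso", "patapa", "ro", "runrun", "torlu"
Leaf count: 19

19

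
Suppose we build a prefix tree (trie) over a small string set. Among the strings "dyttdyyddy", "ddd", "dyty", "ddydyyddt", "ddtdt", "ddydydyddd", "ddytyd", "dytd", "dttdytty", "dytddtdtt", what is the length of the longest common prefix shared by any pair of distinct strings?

The deepest shared node is where two words last agree before diverging.
"ddydydyddd" and "ddydyyddt" agree on "ddydy" (5 characters) before diverging; nothing deeper is shared.
Longest shared-prefix length: 5

5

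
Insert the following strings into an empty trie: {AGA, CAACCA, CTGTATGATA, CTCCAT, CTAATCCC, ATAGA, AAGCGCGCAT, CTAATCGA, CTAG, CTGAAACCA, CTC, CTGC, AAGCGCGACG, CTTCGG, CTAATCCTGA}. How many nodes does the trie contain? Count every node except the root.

61

Trace insertions, counting only characters that open a new branch:
  "AGA" → 3 new (A, G, A)
  "CAACCA" → 6 new (C, A, A, C, C, A)
  "CTGTATGATA" → prefix "C" already present; 9 new (T, G, T, A, T, G, A, T, A)
  "CTCCAT" → prefix "CT" already present; 4 new (C, C, A, T)
  "CTAATCCC" → prefix "CT" already present; 6 new (A, A, T, C, C, C)
  "ATAGA" → prefix "A" already present; 4 new (T, A, G, A)
  "AAGCGCGCAT" → prefix "A" already present; 9 new (A, G, C, G, C, G, C, A, T)
  "CTAATCGA" → prefix "CTAATC" already present; 2 new (G, A)
  "CTAG" → prefix "CTA" already present; 1 new (G)
  "CTGAAACCA" → prefix "CTG" already present; 6 new (A, A, A, C, C, A)
  "CTC" → prefix "CTC" already present; 0 new (none)
  "CTGC" → prefix "CTG" already present; 1 new (C)
  "AAGCGCGACG" → prefix "AAGCGCG" already present; 3 new (A, C, G)
  "CTTCGG" → prefix "CT" already present; 4 new (T, C, G, G)
  "CTAATCCTGA" → prefix "CTAATCC" already present; 3 new (T, G, A)
Total nodes = 3 + 6 + 9 + 4 + 6 + 4 + 9 + 2 + 1 + 6 + 0 + 1 + 3 + 4 + 3 = 61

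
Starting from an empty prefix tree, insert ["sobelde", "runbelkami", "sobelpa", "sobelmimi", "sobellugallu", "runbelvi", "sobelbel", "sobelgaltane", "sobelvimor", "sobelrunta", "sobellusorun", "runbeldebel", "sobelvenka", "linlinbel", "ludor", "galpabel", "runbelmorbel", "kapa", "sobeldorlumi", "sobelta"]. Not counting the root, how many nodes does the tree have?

105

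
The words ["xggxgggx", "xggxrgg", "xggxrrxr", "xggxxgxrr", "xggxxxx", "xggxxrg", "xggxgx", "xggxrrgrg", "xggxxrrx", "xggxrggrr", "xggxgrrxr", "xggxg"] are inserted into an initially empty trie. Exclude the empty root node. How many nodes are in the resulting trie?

35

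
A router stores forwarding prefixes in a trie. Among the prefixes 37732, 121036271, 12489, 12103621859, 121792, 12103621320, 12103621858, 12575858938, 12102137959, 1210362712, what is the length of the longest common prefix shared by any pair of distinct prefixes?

10

The deepest shared node is where two words last agree before diverging.
"12103621858" and "12103621859" agree on "1210362185" (10 characters) before diverging; nothing deeper is shared.
Longest shared-prefix length: 10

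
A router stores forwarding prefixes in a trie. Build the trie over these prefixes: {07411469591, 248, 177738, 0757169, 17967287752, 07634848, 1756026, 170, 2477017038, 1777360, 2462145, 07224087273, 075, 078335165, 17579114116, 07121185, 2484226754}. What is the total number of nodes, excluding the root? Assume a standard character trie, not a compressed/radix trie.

Trace insertions, counting only characters that open a new branch:
  "07411469591" → 11 new (0, 7, 4, 1, 1, 4, 6, 9, 5, 9, 1)
  "248" → 3 new (2, 4, 8)
  "177738" → 6 new (1, 7, 7, 7, 3, 8)
  "0757169" → prefix "07" already present; 5 new (5, 7, 1, 6, 9)
  "17967287752" → prefix "17" already present; 9 new (9, 6, 7, 2, 8, 7, 7, 5, 2)
  "07634848" → prefix "07" already present; 6 new (6, 3, 4, 8, 4, 8)
  "1756026" → prefix "17" already present; 5 new (5, 6, 0, 2, 6)
  "170" → prefix "17" already present; 1 new (0)
  "2477017038" → prefix "24" already present; 8 new (7, 7, 0, 1, 7, 0, 3, 8)
  "1777360" → prefix "17773" already present; 2 new (6, 0)
  "2462145" → prefix "24" already present; 5 new (6, 2, 1, 4, 5)
  "07224087273" → prefix "07" already present; 9 new (2, 2, 4, 0, 8, 7, 2, 7, 3)
  "075" → prefix "075" already present; 0 new (none)
  "078335165" → prefix "07" already present; 7 new (8, 3, 3, 5, 1, 6, 5)
  "17579114116" → prefix "175" already present; 8 new (7, 9, 1, 1, 4, 1, 1, 6)
  "07121185" → prefix "07" already present; 6 new (1, 2, 1, 1, 8, 5)
  "2484226754" → prefix "248" already present; 7 new (4, 2, 2, 6, 7, 5, 4)
Total nodes = 11 + 3 + 6 + 5 + 9 + 6 + 5 + 1 + 8 + 2 + 5 + 9 + 0 + 7 + 8 + 6 + 7 = 98

98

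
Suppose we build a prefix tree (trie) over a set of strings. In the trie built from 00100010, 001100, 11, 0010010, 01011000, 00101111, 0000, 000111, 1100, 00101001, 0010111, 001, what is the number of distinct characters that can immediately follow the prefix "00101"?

Follow the path "00101" to its node, then look at its outgoing edges.
Characters that immediately follow "00101" among the stored strings: {0, 1}.
That node has 2 child edges.

2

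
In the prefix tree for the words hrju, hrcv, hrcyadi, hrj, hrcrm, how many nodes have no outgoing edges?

A leaf is a node with no children — equivalently, the end of a word that is not a proper prefix of any other stored word.
Those words: "hrcrm", "hrcv", "hrcyadi", "hrju"
Leaf count: 4

4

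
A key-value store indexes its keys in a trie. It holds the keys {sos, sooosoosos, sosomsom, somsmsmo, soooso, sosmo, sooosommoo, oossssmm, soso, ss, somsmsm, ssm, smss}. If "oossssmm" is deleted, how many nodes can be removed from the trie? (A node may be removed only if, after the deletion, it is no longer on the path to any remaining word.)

8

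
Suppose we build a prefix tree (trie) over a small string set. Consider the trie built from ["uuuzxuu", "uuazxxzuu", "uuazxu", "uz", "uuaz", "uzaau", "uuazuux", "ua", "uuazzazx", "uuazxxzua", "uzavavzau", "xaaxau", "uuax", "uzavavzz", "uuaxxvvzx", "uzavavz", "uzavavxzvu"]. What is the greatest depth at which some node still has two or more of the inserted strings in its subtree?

Look for the deepest trie node that still has at least two words in its subtree.
e.g. "uuazxxzua" and "uuazxxzuu" share the prefix "uuazxxzu" of length 8; no pair shares a longer one.
Longest shared-prefix length: 8

8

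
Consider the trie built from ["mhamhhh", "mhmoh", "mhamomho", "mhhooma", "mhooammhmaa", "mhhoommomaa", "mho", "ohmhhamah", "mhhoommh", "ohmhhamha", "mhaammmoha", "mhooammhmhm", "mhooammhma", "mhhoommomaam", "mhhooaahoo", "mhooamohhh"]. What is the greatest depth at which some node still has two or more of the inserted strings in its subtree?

11

Equivalently: take the maximum, over all pairs, of their longest common prefix length.
e.g. "mhhoommomaa" and "mhhoommomaam" share the prefix "mhhoommomaa" of length 11; no pair shares a longer one.
Longest shared-prefix length: 11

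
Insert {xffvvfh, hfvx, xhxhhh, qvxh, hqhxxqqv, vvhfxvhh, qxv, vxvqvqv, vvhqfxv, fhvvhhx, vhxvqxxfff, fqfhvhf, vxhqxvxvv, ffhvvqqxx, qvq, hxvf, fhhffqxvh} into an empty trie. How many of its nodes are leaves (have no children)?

A leaf is a node with no children — equivalently, the end of a word that is not a proper prefix of any other stored word.
Those words: "ffhvvqqxx", "fhhffqxvh", "fhvvhhx", "fqfhvhf", "hfvx", "hqhxxqqv", "hxvf", "qvq", "qvxh", "qxv", "vhxvqxxfff", "vvhfxvhh", "vvhqfxv", "vxhqxvxvv", "vxvqvqv", "xffvvfh", "xhxhhh"
Leaf count: 17

17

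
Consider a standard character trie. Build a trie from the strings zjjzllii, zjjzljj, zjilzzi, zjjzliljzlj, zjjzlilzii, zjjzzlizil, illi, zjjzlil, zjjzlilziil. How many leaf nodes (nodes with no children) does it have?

A leaf is a node with no children — equivalently, the end of a word that is not a proper prefix of any other stored word.
Those words: "illi", "zjilzzi", "zjjzliljzlj", "zjjzlilziil", "zjjzljj", "zjjzllii", "zjjzzlizil"
Leaf count: 7

7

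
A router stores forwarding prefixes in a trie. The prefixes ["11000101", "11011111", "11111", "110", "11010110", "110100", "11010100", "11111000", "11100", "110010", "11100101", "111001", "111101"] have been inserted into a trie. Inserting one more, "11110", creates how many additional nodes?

Every character of "11110" already lies on an existing path (it is a prefix of some stored word).
No new nodes are needed: 0.

0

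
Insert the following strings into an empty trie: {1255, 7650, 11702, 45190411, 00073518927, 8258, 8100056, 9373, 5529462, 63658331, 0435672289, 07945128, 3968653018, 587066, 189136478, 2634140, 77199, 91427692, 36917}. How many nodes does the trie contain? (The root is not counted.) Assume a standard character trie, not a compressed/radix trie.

Trace insertions, counting only characters that open a new branch:
  "1255" → 4 new (1, 2, 5, 5)
  "7650" → 4 new (7, 6, 5, 0)
  "11702" → prefix "1" already present; 4 new (1, 7, 0, 2)
  "45190411" → 8 new (4, 5, 1, 9, 0, 4, 1, 1)
  "00073518927" → 11 new (0, 0, 0, 7, 3, 5, 1, 8, 9, 2, 7)
  "8258" → 4 new (8, 2, 5, 8)
  "8100056" → prefix "8" already present; 6 new (1, 0, 0, 0, 5, 6)
  "9373" → 4 new (9, 3, 7, 3)
  "5529462" → 7 new (5, 5, 2, 9, 4, 6, 2)
  "63658331" → 8 new (6, 3, 6, 5, 8, 3, 3, 1)
  "0435672289" → prefix "0" already present; 9 new (4, 3, 5, 6, 7, 2, 2, 8, 9)
  "07945128" → prefix "0" already present; 7 new (7, 9, 4, 5, 1, 2, 8)
  "3968653018" → 10 new (3, 9, 6, 8, 6, 5, 3, 0, 1, 8)
  "587066" → prefix "5" already present; 5 new (8, 7, 0, 6, 6)
  "189136478" → prefix "1" already present; 8 new (8, 9, 1, 3, 6, 4, 7, 8)
  "2634140" → 7 new (2, 6, 3, 4, 1, 4, 0)
  "77199" → prefix "7" already present; 4 new (7, 1, 9, 9)
  "91427692" → prefix "9" already present; 7 new (1, 4, 2, 7, 6, 9, 2)
  "36917" → prefix "3" already present; 4 new (6, 9, 1, 7)
Total nodes = 4 + 4 + 4 + 8 + 11 + 4 + 6 + 4 + 7 + 8 + 9 + 7 + 10 + 5 + 8 + 7 + 4 + 7 + 4 = 121

121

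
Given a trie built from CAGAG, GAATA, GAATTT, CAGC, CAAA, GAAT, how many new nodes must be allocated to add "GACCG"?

"GA" is already a path in the trie; the remaining "CCG" must be added.
So 5 − 2 = 3 new nodes.

3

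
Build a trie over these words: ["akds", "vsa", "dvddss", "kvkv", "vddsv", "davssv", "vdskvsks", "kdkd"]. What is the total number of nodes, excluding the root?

Count nodes per top-level branch (shared prefixes stored once):
  'a'-branch (akds): 4 nodes
  'd'-branch (davssv, dvddss): 11 nodes
  'k'-branch (kdkd, kvkv): 7 nodes
  'v'-branch (vddsv, vdskvsks, vsa): 13 nodes
Sum: 35

35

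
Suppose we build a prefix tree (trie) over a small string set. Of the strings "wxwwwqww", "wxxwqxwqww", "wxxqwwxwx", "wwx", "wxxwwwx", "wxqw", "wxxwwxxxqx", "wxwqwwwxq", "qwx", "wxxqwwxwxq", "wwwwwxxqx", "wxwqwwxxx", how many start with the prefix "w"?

Walk to "w"; the words in its subtree are exactly those with that prefix.
Words under "w": wwwwwxxqx, wwx, wxqw, wxwqwwwxq, wxwqwwxxx, wxwwwqww, wxxqwwxwx, wxxqwwxwxq, wxxwqxwqww, wxxwwwx, wxxwwxxxqx
Count: 11

11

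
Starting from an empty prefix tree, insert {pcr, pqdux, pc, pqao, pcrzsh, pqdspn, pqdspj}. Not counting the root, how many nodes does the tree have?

For each word, the new-node count is its length minus the longest prefix already in the trie:
  "pcr" → 3 new (p, c, r)
  "pqdux" → prefix "p" already present; 4 new (q, d, u, x)
  "pc" → prefix "pc" already present; 0 new (none)
  "pqao" → prefix "pq" already present; 2 new (a, o)
  "pcrzsh" → prefix "pcr" already present; 3 new (z, s, h)
  "pqdspn" → prefix "pqd" already present; 3 new (s, p, n)
  "pqdspj" → prefix "pqdsp" already present; 1 new (j)
Total nodes = 3 + 4 + 0 + 2 + 3 + 3 + 1 = 16

16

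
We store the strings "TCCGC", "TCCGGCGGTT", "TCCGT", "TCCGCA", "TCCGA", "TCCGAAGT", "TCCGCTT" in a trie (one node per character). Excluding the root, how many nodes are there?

19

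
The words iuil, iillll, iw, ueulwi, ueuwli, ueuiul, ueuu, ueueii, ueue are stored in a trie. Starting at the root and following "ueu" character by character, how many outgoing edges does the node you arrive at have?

Walk "ueu" from the root, arriving at one node.
Characters that immediately follow "ueu" among the stored strings: {e, i, l, u, w}.
That node has 5 child edges.

5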